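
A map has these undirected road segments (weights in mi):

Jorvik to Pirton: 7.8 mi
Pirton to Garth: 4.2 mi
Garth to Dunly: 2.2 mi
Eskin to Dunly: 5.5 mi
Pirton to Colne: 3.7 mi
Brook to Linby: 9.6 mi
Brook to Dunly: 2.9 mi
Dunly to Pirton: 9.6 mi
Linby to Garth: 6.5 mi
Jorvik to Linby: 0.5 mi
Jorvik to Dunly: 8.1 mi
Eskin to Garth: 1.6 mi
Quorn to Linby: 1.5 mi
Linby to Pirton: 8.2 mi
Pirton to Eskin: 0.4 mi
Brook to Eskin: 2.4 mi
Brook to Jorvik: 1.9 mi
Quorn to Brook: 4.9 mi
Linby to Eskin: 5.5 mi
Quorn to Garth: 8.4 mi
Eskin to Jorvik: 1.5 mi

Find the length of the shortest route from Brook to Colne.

Enumerating some paths:
Brook → Dunly → Garth → Eskin → Pirton → Colne: 2.9+2.2+1.6+0.4+3.7 = 10.8
Brook → Eskin → Pirton → Colne: 2.4+0.4+3.7 = 6.5
Brook → Jorvik → Eskin → Pirton → Colne: 1.9+1.5+0.4+3.7 = 7.5
Brook → Eskin → Garth → Pirton → Colne: 2.4+1.6+4.2+3.7 = 11.9
The minimum is 6.5 mi via Brook → Eskin → Pirton → Colne.

6.5 mi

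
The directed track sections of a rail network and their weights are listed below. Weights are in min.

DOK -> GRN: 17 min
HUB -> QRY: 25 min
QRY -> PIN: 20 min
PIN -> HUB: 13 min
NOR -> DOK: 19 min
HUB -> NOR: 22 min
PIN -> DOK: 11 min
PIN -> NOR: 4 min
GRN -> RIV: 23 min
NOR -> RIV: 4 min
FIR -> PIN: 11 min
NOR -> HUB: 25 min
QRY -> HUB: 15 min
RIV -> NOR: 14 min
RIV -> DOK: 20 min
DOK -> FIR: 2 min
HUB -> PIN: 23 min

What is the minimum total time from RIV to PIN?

33 min

Shortest distances from RIV:
RIV: 0
NOR: 14  (via RIV)
DOK: 20  (via RIV)
FIR: 22  (via DOK)
PIN: 33  (via FIR)
Shortest route: RIV–DOK–FIR–PIN = 33 min.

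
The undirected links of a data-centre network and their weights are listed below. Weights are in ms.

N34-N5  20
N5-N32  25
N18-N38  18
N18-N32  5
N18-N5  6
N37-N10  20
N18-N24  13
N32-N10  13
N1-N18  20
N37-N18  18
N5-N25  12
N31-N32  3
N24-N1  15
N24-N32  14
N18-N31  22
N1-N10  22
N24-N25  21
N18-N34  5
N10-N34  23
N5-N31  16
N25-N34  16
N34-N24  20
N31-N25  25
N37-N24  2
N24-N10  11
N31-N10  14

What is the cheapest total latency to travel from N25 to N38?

Candidate routes:
N25 → N5 → N18 → N38: 12+6+18 = 36
N25 → N34 → N18 → N38: 16+5+18 = 39
Cheapest is N25 → N5 → N18 → N38 at 36 ms.

36 ms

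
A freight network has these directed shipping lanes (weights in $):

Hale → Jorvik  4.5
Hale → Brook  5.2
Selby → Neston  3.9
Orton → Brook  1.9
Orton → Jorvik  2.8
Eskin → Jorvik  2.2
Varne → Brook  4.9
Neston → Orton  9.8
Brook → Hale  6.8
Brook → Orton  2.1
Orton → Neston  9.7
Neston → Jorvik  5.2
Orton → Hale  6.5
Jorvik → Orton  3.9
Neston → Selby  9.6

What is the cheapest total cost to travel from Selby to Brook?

Enumerating some paths:
Selby–Neston–Orton–Brook: 3.9+9.8+1.9 = 15.6
Selby–Neston–Jorvik–Orton–Hale–Brook: 3.9+5.2+3.9+6.5+5.2 = 24.7
Selby–Neston–Jorvik–Orton–Brook: 3.9+5.2+3.9+1.9 = 14.9
Cheapest is Selby–Neston–Jorvik–Orton–Brook at $14.9.

$14.9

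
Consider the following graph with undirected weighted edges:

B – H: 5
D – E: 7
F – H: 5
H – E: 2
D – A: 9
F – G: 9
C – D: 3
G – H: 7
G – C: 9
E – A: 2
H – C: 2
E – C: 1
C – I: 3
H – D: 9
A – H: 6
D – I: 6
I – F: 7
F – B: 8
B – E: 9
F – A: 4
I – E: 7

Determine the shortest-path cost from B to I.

Running Dijkstra from B:
B: 0
H: 5  (via B)
C: 7  (via H)
E: 7  (via H)
F: 8  (via B)
A: 9  (via E)
D: 10  (via C)
I: 10  (via C)
Shortest route: B–H–C–I = 10.

10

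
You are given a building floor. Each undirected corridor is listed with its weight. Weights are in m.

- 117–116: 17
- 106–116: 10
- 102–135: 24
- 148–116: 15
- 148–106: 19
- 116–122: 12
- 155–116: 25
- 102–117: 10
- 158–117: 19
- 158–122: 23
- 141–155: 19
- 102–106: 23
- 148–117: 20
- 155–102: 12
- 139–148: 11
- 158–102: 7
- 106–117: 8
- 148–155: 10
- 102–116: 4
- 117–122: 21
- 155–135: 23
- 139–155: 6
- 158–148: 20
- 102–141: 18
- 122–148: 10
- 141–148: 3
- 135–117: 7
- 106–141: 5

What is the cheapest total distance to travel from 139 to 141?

14 m

Enumerating some paths:
139–155–148–141: 6+10+3 = 19
139–155–141: 6+19 = 25
139–148–141: 11+3 = 14
The minimum is 14 m via 139–148–141.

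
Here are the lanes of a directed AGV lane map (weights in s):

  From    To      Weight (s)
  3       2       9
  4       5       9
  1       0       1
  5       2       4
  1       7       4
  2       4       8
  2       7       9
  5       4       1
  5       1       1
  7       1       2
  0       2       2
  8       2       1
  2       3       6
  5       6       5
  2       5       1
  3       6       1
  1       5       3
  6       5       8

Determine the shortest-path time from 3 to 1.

Candidate routes:
3–6–5–1: 1+8+1 = 10
3–2–5–1: 9+1+1 = 11
3–6–5–2–7–1: 1+8+4+9+2 = 24
3–2–7–1: 9+9+2 = 20
The minimum is 10 s via 3–6–5–1.

10 s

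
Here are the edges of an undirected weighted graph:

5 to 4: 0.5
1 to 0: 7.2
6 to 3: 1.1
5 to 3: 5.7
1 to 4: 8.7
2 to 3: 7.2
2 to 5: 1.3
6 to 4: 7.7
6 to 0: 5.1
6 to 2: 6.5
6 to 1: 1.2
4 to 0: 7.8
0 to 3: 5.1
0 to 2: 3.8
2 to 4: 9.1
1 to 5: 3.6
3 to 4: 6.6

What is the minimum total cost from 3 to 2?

7

Candidate routes:
3 → 5 → 2: 5.7+1.3 = 7
3 → 2: 7.2 = 7.2
3 → 6 → 1 → 5 → 2: 1.1+1.2+3.6+1.3 = 7.2
The minimum is 7 via 3 → 5 → 2.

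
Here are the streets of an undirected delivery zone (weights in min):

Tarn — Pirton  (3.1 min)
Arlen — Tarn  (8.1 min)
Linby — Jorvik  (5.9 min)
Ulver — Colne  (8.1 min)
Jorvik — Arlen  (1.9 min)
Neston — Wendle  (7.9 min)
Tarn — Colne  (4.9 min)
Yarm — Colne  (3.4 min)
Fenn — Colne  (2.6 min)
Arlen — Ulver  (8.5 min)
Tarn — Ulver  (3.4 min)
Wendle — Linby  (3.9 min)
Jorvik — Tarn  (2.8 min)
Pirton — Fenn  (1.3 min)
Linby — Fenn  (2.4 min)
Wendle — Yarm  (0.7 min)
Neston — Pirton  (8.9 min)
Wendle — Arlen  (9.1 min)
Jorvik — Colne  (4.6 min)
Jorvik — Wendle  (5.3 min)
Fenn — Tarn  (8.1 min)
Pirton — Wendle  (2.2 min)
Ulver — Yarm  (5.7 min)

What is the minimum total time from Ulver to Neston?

Enumerating some paths:
Ulver → Yarm → Wendle → Pirton → Neston: 5.7+0.7+2.2+8.9 = 17.5
Ulver → Tarn → Pirton → Wendle → Neston: 3.4+3.1+2.2+7.9 = 16.6
Ulver → Tarn → Pirton → Neston: 3.4+3.1+8.9 = 15.4
Ulver → Yarm → Wendle → Neston: 5.7+0.7+7.9 = 14.3
The minimum is 14.3 min via Ulver → Yarm → Wendle → Neston.

14.3 min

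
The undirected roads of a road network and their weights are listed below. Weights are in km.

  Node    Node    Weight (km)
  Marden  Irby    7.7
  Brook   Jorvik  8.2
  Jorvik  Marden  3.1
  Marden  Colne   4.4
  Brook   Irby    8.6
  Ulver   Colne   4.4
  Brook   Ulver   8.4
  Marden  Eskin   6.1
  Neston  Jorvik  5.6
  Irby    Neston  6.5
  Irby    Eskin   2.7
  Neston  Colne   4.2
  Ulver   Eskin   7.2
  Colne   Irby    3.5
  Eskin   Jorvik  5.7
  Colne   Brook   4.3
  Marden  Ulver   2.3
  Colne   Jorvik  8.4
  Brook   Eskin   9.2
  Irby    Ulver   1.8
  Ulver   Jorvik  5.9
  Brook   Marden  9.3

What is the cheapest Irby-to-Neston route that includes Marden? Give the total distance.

Best Irby to Marden: Irby–Ulver–Marden costing 4.1
Best Marden to Neston: Marden–Colne–Neston costing 8.6
Total via Marden: 4.1 + 8.6 = 12.7 km.

12.7 km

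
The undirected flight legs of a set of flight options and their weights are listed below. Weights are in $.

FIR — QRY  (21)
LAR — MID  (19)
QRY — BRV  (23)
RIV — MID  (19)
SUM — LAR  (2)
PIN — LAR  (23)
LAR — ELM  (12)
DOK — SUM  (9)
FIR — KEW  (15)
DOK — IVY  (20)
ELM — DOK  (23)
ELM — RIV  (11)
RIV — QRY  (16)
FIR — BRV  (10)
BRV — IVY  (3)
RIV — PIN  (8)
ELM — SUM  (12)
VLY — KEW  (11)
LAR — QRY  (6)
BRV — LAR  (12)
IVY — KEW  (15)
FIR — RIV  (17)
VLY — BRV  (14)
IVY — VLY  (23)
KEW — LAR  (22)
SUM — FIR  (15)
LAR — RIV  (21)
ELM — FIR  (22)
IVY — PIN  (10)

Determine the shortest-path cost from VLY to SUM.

$28

Compare a few routes:
VLY–BRV–LAR–SUM: 14+12+2 = 28
VLY–KEW–LAR–SUM: 11+22+2 = 35
Cheapest is VLY–BRV–LAR–SUM at $28.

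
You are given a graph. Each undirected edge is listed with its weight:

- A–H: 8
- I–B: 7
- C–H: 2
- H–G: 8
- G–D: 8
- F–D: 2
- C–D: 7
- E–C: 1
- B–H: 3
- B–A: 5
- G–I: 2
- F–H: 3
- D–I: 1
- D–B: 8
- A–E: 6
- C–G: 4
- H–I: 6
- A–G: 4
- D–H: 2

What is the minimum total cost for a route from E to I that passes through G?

7

Shortest E→G: E–C–G = 5
Shortest G→I: G–I = 2
Total via G: 5 + 2 = 7.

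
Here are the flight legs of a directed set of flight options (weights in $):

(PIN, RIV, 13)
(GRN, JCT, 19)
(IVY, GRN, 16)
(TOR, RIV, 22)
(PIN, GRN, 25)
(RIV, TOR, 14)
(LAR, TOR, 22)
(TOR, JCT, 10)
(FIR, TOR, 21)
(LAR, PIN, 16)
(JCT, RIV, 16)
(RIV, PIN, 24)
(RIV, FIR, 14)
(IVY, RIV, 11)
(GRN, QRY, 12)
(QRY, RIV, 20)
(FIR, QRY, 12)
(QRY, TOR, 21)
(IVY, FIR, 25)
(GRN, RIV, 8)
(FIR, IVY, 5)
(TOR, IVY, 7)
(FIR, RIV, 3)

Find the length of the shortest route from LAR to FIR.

Candidate routes:
LAR - PIN - RIV - FIR: 16+13+14 = 43
LAR - TOR - IVY - FIR: 22+7+25 = 54
Cheapest is LAR - PIN - RIV - FIR at $43.

$43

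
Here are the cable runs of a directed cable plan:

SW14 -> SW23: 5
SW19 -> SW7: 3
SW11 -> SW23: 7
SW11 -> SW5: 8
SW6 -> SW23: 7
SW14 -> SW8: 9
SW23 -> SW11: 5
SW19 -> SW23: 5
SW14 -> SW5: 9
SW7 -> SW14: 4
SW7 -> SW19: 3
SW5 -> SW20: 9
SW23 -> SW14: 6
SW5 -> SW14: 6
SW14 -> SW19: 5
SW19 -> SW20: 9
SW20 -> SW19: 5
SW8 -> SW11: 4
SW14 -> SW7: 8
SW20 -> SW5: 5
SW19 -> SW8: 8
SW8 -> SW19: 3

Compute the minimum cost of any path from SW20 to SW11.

15

Running Dijkstra from SW20:
SW20: 0
SW19: 5  (via SW20)
SW5: 5  (via SW20)
SW7: 8  (via SW19)
SW23: 10  (via SW19)
SW14: 11  (via SW5)
SW8: 13  (via SW19)
SW11: 15  (via SW23)
Shortest route: SW20 → SW19 → SW23 → SW11 = 15.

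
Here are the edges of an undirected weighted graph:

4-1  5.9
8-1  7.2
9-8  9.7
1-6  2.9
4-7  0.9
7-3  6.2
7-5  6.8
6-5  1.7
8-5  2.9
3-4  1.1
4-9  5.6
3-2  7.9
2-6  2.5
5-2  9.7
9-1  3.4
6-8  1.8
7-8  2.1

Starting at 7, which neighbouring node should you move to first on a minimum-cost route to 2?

8

Enumerating some paths:
7 - 8 - 6 - 2: 2.1+1.8+2.5 = 6.4
7 - 8 - 5 - 6 - 2: 2.1+2.9+1.7+2.5 = 9.2
Cheapest is 7 - 8 - 6 - 2 at 6.4.
So from 7 the first move is to 8.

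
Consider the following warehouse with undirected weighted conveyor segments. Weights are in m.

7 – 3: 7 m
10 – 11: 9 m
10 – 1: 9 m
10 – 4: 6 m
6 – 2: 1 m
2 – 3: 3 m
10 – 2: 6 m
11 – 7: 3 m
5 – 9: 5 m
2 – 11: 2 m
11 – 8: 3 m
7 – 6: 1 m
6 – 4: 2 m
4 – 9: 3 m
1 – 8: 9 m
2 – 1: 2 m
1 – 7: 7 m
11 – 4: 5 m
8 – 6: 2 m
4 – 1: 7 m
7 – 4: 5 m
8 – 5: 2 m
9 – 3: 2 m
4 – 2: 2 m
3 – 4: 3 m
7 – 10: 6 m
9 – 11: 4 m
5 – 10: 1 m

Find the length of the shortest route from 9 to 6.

5 m

Settle nodes by increasing distance from 9:
9: 0
3: 2  (via 9)
4: 3  (via 9)
11: 4  (via 9)
2: 5  (via 3)
5: 5  (via 9)
6: 5  (via 4)
Shortest route: 9–4–6 = 5 m.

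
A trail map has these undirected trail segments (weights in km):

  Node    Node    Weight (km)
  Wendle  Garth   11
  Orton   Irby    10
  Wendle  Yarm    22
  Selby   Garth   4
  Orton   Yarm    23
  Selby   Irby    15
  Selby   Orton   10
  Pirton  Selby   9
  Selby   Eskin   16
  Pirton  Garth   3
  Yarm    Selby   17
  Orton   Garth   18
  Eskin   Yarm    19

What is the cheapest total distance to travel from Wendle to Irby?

30 km

Shortest distances from Wendle:
Wendle: 0
Garth: 11  (via Wendle)
Pirton: 14  (via Garth)
Selby: 15  (via Garth)
Yarm: 22  (via Wendle)
Orton: 25  (via Selby)
Irby: 30  (via Selby)
Shortest route: Wendle–Garth–Selby–Irby = 30 km.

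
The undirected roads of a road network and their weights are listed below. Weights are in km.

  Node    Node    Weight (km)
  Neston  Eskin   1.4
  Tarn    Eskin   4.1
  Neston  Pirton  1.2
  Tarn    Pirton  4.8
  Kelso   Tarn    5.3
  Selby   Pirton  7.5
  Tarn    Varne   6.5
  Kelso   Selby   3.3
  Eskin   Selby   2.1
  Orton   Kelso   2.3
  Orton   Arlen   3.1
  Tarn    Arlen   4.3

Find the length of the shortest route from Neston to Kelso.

Candidate routes:
Neston–Eskin–Selby–Kelso: 1.4+2.1+3.3 = 6.8
Neston–Pirton–Tarn–Kelso: 1.2+4.8+5.3 = 11.3
Neston–Eskin–Tarn–Kelso: 1.4+4.1+5.3 = 10.8
Neston–Pirton–Selby–Kelso: 1.2+7.5+3.3 = 12
Cheapest is Neston–Eskin–Selby–Kelso at 6.8 km.

6.8 km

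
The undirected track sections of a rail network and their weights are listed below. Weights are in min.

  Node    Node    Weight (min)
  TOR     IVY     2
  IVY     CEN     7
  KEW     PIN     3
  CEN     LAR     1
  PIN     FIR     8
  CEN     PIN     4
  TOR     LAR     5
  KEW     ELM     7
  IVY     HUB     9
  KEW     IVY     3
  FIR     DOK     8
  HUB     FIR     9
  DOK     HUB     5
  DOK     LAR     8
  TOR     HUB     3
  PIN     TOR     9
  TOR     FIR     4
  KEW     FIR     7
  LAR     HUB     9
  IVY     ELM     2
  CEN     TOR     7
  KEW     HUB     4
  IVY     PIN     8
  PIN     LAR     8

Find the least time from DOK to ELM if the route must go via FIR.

Shortest DOK→FIR: DOK–FIR = 8
Shortest FIR→ELM: FIR–TOR–IVY–ELM = 8
Total via FIR: 8 + 8 = 16 min.

16 min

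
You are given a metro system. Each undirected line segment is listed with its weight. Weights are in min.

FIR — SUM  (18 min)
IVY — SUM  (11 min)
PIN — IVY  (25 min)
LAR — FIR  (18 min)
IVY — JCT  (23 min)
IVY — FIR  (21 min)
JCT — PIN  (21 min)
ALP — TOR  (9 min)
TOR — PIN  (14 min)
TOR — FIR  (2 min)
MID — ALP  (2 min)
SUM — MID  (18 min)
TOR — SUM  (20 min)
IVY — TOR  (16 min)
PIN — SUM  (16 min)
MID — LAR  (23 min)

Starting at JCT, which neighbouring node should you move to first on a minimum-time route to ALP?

PIN

Candidate routes:
JCT → IVY → FIR → TOR → ALP: 23+21+2+9 = 55
JCT → IVY → SUM → MID → ALP: 23+11+18+2 = 54
JCT → IVY → TOR → ALP: 23+16+9 = 48
JCT → PIN → TOR → ALP: 21+14+9 = 44
The minimum is 44 min via JCT → PIN → TOR → ALP.
So from JCT the first move is to PIN.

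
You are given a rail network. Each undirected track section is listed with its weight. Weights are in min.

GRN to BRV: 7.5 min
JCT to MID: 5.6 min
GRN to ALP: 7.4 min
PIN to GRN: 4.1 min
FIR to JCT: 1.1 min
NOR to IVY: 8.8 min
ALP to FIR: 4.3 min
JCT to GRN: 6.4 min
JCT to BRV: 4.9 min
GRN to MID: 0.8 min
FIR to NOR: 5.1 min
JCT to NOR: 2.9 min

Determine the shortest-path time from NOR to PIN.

13.4 min

Enumerating some paths:
NOR → JCT → GRN → PIN: 2.9+6.4+4.1 = 13.4
NOR → FIR → JCT → GRN → PIN: 5.1+1.1+6.4+4.1 = 16.7
NOR → FIR → JCT → MID → GRN → PIN: 5.1+1.1+5.6+0.8+4.1 = 16.7
Cheapest is NOR → JCT → GRN → PIN at 13.4 min.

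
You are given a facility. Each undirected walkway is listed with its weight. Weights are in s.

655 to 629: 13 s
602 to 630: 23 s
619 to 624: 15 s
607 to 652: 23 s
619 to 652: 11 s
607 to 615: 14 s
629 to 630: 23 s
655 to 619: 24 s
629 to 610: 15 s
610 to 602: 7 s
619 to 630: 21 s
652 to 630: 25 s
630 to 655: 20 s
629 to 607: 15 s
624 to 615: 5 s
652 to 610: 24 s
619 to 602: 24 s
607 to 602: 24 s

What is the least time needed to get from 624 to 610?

Running Dijkstra from 624:
624: 0
615: 5  (via 624)
619: 15  (via 624)
607: 19  (via 615)
652: 26  (via 619)
629: 34  (via 607)
630: 36  (via 619)
602: 39  (via 619)
655: 39  (via 619)
610: 46  (via 602)
Shortest route: 624 → 619 → 602 → 610 = 46 s.

46 s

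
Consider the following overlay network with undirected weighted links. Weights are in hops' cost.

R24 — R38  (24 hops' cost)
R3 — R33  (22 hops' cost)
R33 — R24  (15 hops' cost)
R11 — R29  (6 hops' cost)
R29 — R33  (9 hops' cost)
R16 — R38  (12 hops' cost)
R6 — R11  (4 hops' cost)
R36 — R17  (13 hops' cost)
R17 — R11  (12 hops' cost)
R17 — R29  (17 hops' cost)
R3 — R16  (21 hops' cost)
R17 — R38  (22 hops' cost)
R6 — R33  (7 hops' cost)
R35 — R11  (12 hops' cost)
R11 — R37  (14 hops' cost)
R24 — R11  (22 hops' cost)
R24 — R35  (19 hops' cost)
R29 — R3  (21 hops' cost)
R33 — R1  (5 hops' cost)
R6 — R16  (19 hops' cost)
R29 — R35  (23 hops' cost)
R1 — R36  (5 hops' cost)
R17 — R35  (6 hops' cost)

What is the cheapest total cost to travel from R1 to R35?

Enumerating some paths:
R1 - R33 - R29 - R11 - R35: 5+9+6+12 = 32
R1 - R36 - R17 - R35: 5+13+6 = 24
R1 - R33 - R6 - R11 - R17 - R35: 5+7+4+12+6 = 34
R1 - R33 - R6 - R11 - R35: 5+7+4+12 = 28
Cheapest is R1 - R36 - R17 - R35 at 24 hops' cost.

24 hops' cost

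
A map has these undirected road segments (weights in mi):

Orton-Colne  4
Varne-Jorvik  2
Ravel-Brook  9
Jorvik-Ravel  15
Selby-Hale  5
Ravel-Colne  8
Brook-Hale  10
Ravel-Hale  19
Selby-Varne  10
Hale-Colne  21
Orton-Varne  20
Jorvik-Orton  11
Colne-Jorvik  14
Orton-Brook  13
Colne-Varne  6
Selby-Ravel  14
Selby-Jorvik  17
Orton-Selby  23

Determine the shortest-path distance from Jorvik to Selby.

12 mi

Candidate routes:
Jorvik → Varne → Selby: 2+10 = 12
Jorvik → Selby: 17 = 17
The minimum is 12 mi via Jorvik → Varne → Selby.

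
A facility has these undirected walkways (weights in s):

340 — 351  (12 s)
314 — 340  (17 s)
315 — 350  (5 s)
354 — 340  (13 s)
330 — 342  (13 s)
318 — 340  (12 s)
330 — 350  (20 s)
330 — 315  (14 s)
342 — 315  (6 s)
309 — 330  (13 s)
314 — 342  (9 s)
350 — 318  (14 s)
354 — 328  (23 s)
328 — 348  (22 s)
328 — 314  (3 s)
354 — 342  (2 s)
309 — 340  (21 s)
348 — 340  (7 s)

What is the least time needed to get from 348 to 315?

28 s

Enumerating some paths:
348 - 340 - 318 - 350 - 315: 7+12+14+5 = 38
348 - 340 - 314 - 342 - 315: 7+17+9+6 = 39
348 - 340 - 354 - 342 - 315: 7+13+2+6 = 28
348 - 328 - 314 - 342 - 315: 22+3+9+6 = 40
Cheapest is 348 - 340 - 354 - 342 - 315 at 28 s.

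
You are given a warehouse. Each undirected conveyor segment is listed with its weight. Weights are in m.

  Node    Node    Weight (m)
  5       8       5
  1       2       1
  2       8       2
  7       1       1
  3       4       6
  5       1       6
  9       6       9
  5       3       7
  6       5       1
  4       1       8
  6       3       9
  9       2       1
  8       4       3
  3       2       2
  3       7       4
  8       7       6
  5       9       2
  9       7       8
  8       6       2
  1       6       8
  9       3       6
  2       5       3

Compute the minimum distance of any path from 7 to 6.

Enumerating some paths:
7 - 1 - 2 - 8 - 6: 1+1+2+2 = 6
7 - 1 - 5 - 6: 1+6+1 = 8
7 - 8 - 6: 6+2 = 8
The minimum is 6 m via 7 - 1 - 2 - 8 - 6.

6 m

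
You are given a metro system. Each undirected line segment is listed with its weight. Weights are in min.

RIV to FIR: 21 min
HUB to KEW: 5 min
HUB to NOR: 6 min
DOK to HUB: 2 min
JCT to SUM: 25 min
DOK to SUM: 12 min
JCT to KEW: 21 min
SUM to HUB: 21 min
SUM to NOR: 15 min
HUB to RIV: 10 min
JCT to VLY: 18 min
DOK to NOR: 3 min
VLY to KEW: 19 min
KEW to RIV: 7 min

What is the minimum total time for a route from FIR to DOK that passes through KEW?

35 min

Best FIR to KEW: FIR–RIV–KEW costing 28
Best KEW to DOK: KEW–HUB–DOK costing 7
Total via KEW: 28 + 7 = 35 min.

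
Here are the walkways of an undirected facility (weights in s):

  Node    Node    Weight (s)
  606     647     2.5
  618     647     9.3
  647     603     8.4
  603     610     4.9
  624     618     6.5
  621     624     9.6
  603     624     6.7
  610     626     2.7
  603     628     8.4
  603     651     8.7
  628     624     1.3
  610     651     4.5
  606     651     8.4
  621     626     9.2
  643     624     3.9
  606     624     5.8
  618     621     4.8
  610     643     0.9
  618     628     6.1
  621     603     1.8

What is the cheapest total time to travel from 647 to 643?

Running Dijkstra from 647:
647: 0
606: 2.5  (via 647)
624: 8.3  (via 606)
603: 8.4  (via 647)
618: 9.3  (via 647)
628: 9.6  (via 624)
621: 10.2  (via 603)
651: 10.9  (via 606)
643: 12.2  (via 624)
Shortest route: 647 → 606 → 624 → 643 = 12.2 s.

12.2 s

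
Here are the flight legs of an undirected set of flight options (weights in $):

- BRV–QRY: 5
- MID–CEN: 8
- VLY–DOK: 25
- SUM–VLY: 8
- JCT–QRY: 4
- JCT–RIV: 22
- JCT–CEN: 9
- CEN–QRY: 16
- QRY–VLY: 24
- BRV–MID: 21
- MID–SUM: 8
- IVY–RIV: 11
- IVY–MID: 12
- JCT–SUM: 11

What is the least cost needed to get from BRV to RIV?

$31

Candidate routes:
BRV - MID - IVY - RIV: 21+12+11 = 44
BRV - QRY - JCT - CEN - MID - IVY - RIV: 5+4+9+8+12+11 = 49
BRV - QRY - JCT - RIV: 5+4+22 = 31
Cheapest is BRV - QRY - JCT - RIV at $31.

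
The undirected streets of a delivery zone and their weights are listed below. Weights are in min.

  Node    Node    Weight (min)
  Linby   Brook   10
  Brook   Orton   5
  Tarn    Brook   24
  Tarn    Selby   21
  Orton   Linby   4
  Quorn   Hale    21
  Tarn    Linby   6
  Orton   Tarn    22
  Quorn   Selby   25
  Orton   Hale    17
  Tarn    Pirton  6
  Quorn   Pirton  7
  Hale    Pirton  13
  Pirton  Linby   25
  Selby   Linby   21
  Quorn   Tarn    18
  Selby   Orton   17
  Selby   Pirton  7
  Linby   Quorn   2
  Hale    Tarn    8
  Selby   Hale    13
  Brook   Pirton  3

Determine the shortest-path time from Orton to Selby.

Settle nodes by increasing distance from Orton:
Orton: 0
Linby: 4  (via Orton)
Brook: 5  (via Orton)
Quorn: 6  (via Linby)
Pirton: 8  (via Brook)
Tarn: 10  (via Linby)
Selby: 15  (via Pirton)
Shortest route: Orton–Brook–Pirton–Selby = 15 min.

15 min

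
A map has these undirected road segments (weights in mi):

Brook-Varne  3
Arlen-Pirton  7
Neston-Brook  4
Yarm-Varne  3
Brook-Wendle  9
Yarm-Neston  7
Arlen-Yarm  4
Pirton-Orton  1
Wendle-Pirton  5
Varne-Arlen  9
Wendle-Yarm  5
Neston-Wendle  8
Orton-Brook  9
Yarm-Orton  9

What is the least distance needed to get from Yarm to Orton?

Candidate routes:
Yarm → Varne → Brook → Orton: 3+3+9 = 15
Yarm → Wendle → Pirton → Orton: 5+5+1 = 11
Yarm → Arlen → Pirton → Orton: 4+7+1 = 12
Yarm → Orton: 9 = 9
Cheapest is Yarm → Orton at 9 mi.

9 mi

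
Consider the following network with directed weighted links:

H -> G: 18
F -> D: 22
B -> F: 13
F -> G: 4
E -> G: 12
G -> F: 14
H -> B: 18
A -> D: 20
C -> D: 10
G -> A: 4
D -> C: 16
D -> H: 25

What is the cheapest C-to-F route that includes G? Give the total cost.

Shortest C→G: C → D → H → G = 53
Shortest G→F: G → F = 14
Total via G: 53 + 14 = 67.

67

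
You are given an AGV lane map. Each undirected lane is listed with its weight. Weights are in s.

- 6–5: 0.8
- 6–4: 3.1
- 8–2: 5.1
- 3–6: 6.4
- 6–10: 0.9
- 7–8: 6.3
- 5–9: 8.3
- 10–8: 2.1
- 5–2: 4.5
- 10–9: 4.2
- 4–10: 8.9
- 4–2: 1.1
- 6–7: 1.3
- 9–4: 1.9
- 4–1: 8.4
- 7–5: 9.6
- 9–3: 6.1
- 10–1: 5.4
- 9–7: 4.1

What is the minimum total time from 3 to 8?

9.4 s

Compare a few routes:
3 - 9 - 10 - 8: 6.1+4.2+2.1 = 12.4
3 - 6 - 7 - 8: 6.4+1.3+6.3 = 14
3 - 6 - 10 - 8: 6.4+0.9+2.1 = 9.4
The minimum is 9.4 s via 3 - 6 - 10 - 8.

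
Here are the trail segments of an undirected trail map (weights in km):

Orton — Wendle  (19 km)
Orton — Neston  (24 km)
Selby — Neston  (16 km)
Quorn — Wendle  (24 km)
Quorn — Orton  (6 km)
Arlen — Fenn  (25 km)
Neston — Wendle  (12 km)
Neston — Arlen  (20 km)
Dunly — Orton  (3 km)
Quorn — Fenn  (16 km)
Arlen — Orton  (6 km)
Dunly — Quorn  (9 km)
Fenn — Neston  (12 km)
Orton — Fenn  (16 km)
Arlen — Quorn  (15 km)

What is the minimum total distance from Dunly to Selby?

43 km

Settle nodes by increasing distance from Dunly:
Dunly: 0
Orton: 3  (via Dunly)
Quorn: 9  (via Dunly)
Arlen: 9  (via Orton)
Fenn: 19  (via Orton)
Wendle: 22  (via Orton)
Neston: 27  (via Orton)
Selby: 43  (via Neston)
Shortest route: Dunly → Orton → Neston → Selby = 43 km.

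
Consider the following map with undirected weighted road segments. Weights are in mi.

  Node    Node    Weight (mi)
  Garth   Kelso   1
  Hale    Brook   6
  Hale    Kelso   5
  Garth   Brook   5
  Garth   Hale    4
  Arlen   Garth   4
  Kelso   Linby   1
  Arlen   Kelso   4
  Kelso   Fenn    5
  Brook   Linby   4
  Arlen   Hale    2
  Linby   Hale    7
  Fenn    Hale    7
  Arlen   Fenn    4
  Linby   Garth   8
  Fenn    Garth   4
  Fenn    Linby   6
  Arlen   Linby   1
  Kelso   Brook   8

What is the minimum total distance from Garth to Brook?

Enumerating some paths:
Garth - Kelso - Brook: 1+8 = 9
Garth - Brook: 5 = 5
Garth - Kelso - Linby - Brook: 1+1+4 = 6
The minimum is 5 mi via Garth - Brook.

5 mi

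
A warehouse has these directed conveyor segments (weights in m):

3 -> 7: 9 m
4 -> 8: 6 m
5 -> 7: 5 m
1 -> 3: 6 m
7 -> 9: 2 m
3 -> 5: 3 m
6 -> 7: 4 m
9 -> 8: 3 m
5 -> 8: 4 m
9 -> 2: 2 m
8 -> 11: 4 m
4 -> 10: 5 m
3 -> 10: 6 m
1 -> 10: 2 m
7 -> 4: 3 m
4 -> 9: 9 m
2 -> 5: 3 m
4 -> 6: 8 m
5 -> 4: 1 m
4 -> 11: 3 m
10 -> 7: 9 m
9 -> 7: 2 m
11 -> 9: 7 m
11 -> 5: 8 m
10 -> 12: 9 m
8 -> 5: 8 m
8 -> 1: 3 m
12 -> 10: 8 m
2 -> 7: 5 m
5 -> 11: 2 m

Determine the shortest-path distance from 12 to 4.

Compare a few routes:
12 - 10 - 7 - 9 - 8 - 5 - 4: 8+9+2+3+8+1 = 31
12 - 10 - 7 - 9 - 2 - 5 - 4: 8+9+2+2+3+1 = 25
12 - 10 - 7 - 4: 8+9+3 = 20
12 - 10 - 7 - 9 - 8 - 11 - 5 - 4: 8+9+2+3+4+8+1 = 35
Cheapest is 12 - 10 - 7 - 4 at 20 m.

20 m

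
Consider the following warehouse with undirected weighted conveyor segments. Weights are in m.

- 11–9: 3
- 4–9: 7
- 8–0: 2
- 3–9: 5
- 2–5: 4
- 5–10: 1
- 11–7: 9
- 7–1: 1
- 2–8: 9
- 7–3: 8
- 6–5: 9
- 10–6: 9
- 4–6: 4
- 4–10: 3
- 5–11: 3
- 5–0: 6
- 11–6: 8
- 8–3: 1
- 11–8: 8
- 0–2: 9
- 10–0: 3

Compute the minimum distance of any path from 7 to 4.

Shortest distances from 7:
7: 0
1: 1  (via 7)
3: 8  (via 7)
8: 9  (via 3)
11: 9  (via 7)
0: 11  (via 8)
5: 12  (via 11)
9: 12  (via 11)
10: 13  (via 5)
2: 16  (via 5)
4: 16  (via 10)
Shortest route: 7 → 11 → 5 → 10 → 4 = 16 m.

16 m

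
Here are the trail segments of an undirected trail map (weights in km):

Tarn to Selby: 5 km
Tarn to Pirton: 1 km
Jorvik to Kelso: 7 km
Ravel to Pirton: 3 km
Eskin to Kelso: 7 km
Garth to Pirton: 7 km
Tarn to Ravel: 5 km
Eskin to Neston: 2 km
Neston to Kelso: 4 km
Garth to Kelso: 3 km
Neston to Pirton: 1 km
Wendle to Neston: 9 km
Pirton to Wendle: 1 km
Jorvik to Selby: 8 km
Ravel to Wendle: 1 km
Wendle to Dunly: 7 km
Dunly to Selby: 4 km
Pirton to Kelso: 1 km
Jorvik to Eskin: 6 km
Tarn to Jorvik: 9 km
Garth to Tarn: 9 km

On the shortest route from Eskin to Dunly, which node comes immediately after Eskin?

Compare a few routes:
Eskin–Neston–Pirton–Wendle–Dunly: 2+1+1+7 = 11
Eskin–Neston–Pirton–Tarn–Selby–Dunly: 2+1+1+5+4 = 13
Cheapest is Eskin–Neston–Pirton–Wendle–Dunly at 11 km.
So from Eskin the first move is to Neston.

Neston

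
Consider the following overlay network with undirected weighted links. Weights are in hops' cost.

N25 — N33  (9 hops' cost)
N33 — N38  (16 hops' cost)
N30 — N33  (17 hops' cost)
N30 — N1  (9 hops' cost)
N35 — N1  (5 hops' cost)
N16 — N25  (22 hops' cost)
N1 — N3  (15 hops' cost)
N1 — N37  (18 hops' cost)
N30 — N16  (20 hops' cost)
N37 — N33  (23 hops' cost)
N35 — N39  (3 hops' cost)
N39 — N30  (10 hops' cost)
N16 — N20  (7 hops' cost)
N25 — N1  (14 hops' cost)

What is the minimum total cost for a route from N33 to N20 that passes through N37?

Best N33 to N37: N33 → N37 costing 23
Best N37 to N20: N37 → N1 → N30 → N16 → N20 costing 54
Total via N37: 23 + 54 = 77 hops' cost.

77 hops' cost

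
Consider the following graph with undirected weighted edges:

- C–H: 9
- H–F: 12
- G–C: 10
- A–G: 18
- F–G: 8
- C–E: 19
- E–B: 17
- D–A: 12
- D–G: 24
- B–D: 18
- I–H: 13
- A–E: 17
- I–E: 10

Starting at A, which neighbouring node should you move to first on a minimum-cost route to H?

G

Enumerating some paths:
A - E - I - H: 17+10+13 = 40
A - G - F - H: 18+8+12 = 38
A - G - C - H: 18+10+9 = 37
A - E - C - H: 17+19+9 = 45
The minimum is 37 via A - G - C - H.
So from A the first move is to G.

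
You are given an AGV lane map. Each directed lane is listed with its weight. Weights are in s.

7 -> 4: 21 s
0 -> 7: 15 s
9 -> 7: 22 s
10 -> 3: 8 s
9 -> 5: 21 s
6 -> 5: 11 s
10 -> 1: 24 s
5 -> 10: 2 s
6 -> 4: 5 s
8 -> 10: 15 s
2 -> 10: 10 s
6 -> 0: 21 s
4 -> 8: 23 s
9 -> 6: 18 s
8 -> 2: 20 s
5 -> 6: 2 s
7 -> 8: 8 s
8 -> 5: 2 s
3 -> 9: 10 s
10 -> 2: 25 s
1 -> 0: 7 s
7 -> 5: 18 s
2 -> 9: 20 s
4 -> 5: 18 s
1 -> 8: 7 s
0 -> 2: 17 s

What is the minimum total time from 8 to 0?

25 s

Shortest distances from 8:
8: 0
5: 2  (via 8)
6: 4  (via 5)
10: 4  (via 5)
4: 9  (via 6)
3: 12  (via 10)
2: 20  (via 8)
9: 22  (via 3)
0: 25  (via 6)
Shortest route: 8–5–6–0 = 25 s.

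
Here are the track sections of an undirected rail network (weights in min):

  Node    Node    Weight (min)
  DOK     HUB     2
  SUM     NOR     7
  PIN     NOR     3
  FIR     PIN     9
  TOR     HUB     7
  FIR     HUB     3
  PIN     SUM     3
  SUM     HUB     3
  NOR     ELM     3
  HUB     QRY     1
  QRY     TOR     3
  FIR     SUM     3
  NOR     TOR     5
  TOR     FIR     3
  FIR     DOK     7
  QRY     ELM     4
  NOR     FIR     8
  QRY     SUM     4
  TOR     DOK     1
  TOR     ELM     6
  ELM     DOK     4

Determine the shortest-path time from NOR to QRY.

Running Dijkstra from NOR:
NOR: 0
ELM: 3  (via NOR)
PIN: 3  (via NOR)
TOR: 5  (via NOR)
DOK: 6  (via TOR)
SUM: 6  (via PIN)
QRY: 7  (via ELM)
Shortest route: NOR → ELM → QRY = 7 min.

7 min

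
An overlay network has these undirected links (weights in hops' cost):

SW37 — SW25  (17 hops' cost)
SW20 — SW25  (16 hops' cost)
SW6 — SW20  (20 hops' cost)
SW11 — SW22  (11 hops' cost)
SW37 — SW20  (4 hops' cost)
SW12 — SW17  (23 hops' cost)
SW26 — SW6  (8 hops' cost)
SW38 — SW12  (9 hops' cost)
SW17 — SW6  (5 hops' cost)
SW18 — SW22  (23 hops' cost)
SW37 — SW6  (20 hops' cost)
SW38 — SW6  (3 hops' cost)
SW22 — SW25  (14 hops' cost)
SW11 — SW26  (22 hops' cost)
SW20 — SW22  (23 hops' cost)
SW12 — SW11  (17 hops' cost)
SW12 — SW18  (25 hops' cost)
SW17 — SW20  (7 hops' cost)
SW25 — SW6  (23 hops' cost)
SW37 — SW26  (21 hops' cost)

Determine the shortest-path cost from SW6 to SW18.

Enumerating some paths:
SW6–SW38–SW12–SW18: 3+9+25 = 37
SW6–SW17–SW20–SW22–SW18: 5+7+23+23 = 58
SW6–SW17–SW12–SW18: 5+23+25 = 53
Cheapest is SW6–SW38–SW12–SW18 at 37 hops' cost.

37 hops' cost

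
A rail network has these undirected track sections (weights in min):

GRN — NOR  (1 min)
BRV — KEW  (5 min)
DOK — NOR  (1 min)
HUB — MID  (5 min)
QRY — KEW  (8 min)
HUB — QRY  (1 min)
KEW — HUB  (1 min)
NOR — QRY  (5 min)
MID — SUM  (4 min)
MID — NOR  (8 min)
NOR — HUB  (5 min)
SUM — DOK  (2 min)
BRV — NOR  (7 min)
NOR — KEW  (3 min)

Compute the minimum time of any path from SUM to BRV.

Compare a few routes:
SUM–DOK–NOR–KEW–BRV: 2+1+3+5 = 11
SUM–DOK–NOR–BRV: 2+1+7 = 10
The minimum is 10 min via SUM–DOK–NOR–BRV.

10 min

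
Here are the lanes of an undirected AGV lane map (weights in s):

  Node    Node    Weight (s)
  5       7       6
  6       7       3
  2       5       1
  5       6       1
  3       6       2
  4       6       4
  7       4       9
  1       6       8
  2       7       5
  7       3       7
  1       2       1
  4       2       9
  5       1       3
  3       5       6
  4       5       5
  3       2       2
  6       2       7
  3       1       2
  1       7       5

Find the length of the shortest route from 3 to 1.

2 s

Compare a few routes:
3–2–1: 2+1 = 3
3–1: 2 = 2
3–6–5–2–1: 2+1+1+1 = 5
The minimum is 2 s via 3–1.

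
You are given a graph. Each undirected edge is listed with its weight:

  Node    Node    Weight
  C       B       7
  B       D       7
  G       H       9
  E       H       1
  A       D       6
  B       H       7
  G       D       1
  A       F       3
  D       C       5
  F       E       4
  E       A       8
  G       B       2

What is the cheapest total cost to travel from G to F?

Running Dijkstra from G:
G: 0
D: 1  (via G)
B: 2  (via G)
C: 6  (via D)
A: 7  (via D)
H: 9  (via G)
E: 10  (via H)
F: 10  (via A)
Shortest route: G–D–A–F = 10.

10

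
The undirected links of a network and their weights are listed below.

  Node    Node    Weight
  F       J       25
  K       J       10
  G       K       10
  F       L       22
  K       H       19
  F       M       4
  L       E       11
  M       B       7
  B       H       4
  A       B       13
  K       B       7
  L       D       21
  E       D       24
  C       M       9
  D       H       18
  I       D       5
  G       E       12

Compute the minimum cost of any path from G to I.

Candidate routes:
G–E–D–I: 12+24+5 = 41
G–K–B–H–D–I: 10+7+4+18+5 = 44
Cheapest is G–E–D–I at 41.

41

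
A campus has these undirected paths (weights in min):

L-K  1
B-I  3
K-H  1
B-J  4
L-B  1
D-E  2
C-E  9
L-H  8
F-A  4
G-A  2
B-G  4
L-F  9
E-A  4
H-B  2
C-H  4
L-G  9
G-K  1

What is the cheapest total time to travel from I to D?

Shortest distances from I:
I: 0
B: 3  (via I)
L: 4  (via B)
H: 5  (via B)
K: 5  (via L)
G: 6  (via K)
J: 7  (via B)
A: 8  (via G)
C: 9  (via H)
E: 12  (via A)
F: 12  (via A)
D: 14  (via E)
Shortest route: I → B → L → K → G → A → E → D = 14 min.

14 min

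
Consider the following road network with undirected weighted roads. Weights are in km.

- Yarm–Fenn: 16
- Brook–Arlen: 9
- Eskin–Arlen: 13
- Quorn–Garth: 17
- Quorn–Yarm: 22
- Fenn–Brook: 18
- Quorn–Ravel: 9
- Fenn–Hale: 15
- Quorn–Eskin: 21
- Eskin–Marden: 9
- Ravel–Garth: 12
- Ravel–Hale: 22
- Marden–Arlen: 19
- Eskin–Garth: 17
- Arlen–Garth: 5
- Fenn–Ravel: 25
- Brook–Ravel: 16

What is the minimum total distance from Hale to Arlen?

39 km

Compare a few routes:
Hale - Fenn - Brook - Arlen: 15+18+9 = 42
Hale - Ravel - Brook - Arlen: 22+16+9 = 47
Hale - Ravel - Quorn - Garth - Arlen: 22+9+17+5 = 53
Hale - Ravel - Garth - Arlen: 22+12+5 = 39
Cheapest is Hale - Ravel - Garth - Arlen at 39 km.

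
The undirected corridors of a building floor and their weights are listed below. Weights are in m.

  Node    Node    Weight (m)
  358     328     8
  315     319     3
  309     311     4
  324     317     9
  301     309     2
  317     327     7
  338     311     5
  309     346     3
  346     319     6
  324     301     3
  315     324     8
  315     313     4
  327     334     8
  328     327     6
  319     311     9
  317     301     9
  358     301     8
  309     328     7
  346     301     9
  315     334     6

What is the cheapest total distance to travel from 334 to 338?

23 m

Candidate routes:
334–315–319–346–309–311–338: 6+3+6+3+4+5 = 27
334–315–319–311–338: 6+3+9+5 = 23
The minimum is 23 m via 334–315–319–311–338.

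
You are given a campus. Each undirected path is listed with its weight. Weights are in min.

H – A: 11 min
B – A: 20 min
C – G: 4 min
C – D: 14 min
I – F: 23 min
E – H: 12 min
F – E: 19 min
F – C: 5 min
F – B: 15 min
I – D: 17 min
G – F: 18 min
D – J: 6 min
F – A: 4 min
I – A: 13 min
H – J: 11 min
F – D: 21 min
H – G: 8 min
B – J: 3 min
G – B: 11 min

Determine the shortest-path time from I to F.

Shortest distances from I:
I: 0
A: 13  (via I)
D: 17  (via I)
F: 17  (via A)
Shortest route: I → A → F = 17 min.

17 min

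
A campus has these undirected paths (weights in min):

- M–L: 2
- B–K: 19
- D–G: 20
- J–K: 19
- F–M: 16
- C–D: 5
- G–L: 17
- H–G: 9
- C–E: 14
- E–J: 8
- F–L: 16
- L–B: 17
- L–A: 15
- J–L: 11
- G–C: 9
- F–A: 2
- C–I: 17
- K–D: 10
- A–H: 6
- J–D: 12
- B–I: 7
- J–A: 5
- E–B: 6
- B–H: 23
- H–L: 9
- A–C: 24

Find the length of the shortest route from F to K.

Enumerating some paths:
F–A–H–G–C–D–K: 2+6+9+9+5+10 = 41
F–A–J–E–B–K: 2+5+8+6+19 = 40
F–A–J–D–K: 2+5+12+10 = 29
F–A–J–K: 2+5+19 = 26
The minimum is 26 min via F–A–J–K.

26 min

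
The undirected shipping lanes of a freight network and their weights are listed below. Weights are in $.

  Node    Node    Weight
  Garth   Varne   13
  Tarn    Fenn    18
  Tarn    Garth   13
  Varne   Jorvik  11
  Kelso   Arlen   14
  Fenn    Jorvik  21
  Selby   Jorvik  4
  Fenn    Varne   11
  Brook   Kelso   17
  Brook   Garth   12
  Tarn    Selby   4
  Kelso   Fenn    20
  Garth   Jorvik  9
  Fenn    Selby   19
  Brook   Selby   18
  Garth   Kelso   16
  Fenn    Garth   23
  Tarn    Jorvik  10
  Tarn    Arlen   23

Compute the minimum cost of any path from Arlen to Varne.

Compare a few routes:
Arlen–Kelso–Garth–Varne: 14+16+13 = 43
Arlen–Tarn–Selby–Jorvik–Varne: 23+4+4+11 = 42
Cheapest is Arlen–Tarn–Selby–Jorvik–Varne at $42.

$42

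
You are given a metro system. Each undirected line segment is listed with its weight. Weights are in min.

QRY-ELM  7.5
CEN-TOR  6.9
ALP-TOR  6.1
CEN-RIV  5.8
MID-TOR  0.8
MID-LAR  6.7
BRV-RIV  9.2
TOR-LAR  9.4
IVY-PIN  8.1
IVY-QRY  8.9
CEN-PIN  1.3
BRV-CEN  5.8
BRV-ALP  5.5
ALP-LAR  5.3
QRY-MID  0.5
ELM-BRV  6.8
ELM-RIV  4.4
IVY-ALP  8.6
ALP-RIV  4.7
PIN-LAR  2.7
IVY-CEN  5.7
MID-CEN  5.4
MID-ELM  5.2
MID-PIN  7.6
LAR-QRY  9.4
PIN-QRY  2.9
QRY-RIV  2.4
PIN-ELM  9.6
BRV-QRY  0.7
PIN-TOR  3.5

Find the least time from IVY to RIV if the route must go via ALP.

13.3 min

Best IVY to ALP: IVY → ALP costing 8.6
Shortest ALP→RIV: ALP → RIV = 4.7
Total via ALP: 8.6 + 4.7 = 13.3 min.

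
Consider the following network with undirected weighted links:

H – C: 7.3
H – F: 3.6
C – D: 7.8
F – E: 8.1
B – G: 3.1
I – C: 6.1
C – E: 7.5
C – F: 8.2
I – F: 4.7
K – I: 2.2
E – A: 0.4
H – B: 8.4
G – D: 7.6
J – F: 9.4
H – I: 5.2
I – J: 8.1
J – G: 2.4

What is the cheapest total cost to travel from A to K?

15.4

Running Dijkstra from A:
A: 0
E: 0.4  (via A)
C: 7.9  (via E)
F: 8.5  (via E)
H: 12.1  (via F)
I: 13.2  (via F)
K: 15.4  (via I)
Shortest route: A → E → F → I → K = 15.4.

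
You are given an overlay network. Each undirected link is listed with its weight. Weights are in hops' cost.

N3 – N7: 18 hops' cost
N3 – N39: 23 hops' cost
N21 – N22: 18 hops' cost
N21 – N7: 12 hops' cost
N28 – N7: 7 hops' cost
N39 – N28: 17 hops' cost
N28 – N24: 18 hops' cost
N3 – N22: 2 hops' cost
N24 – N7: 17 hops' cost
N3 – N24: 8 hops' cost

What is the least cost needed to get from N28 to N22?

27 hops' cost

Shortest distances from N28:
N28: 0
N7: 7  (via N28)
N39: 17  (via N28)
N24: 18  (via N28)
N21: 19  (via N7)
N3: 25  (via N7)
N22: 27  (via N3)
Shortest route: N28–N7–N3–N22 = 27 hops' cost.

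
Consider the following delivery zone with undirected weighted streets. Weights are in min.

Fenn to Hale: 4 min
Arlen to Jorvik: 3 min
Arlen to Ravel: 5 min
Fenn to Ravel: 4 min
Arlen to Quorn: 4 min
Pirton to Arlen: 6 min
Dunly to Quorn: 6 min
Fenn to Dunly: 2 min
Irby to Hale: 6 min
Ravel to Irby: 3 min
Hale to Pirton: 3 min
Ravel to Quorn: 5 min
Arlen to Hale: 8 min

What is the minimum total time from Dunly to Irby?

Running Dijkstra from Dunly:
Dunly: 0
Fenn: 2  (via Dunly)
Hale: 6  (via Fenn)
Ravel: 6  (via Fenn)
Quorn: 6  (via Dunly)
Pirton: 9  (via Hale)
Irby: 9  (via Ravel)
Shortest route: Dunly → Fenn → Ravel → Irby = 9 min.

9 min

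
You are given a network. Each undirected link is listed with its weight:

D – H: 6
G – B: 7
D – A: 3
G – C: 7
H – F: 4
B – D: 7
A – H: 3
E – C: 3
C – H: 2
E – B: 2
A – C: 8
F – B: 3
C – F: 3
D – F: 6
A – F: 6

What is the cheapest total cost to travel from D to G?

Settle nodes by increasing distance from D:
D: 0
A: 3  (via D)
F: 6  (via D)
H: 6  (via D)
B: 7  (via D)
C: 8  (via H)
E: 9  (via B)
G: 14  (via B)
Shortest route: D → B → G = 14.

14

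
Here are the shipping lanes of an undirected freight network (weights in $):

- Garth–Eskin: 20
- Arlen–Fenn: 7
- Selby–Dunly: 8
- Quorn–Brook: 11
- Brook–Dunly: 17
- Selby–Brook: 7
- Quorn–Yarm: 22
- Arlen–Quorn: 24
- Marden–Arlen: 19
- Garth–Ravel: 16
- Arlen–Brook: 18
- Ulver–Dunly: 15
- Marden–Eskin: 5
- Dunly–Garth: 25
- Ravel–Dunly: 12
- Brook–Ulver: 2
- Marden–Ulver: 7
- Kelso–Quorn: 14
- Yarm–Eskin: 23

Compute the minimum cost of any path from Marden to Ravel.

Settle nodes by increasing distance from Marden:
Marden: 0
Eskin: 5  (via Marden)
Ulver: 7  (via Marden)
Brook: 9  (via Ulver)
Selby: 16  (via Brook)
Arlen: 19  (via Marden)
Quorn: 20  (via Brook)
Dunly: 22  (via Ulver)
Garth: 25  (via Eskin)
Fenn: 26  (via Arlen)
Yarm: 28  (via Eskin)
Kelso: 34  (via Quorn)
Ravel: 34  (via Dunly)
Shortest route: Marden–Ulver–Dunly–Ravel = $34.

$34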